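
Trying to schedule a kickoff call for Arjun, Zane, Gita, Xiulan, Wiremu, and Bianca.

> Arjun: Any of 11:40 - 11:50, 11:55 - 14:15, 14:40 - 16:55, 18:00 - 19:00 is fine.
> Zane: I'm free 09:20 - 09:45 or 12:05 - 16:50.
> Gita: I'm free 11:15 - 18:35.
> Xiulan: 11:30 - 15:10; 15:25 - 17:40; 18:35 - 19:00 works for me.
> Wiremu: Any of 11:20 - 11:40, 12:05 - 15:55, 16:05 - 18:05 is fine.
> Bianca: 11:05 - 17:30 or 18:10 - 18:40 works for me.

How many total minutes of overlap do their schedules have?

Arjun ∩ Zane: 12:05-14:15, 14:40-16:50.
Arjun ∩ Zane ∩ Gita: 12:05-14:15, 14:40-16:50.
Arjun ∩ Zane ∩ Gita ∩ Xiulan: 12:05-14:15, 14:40-15:10, 15:25-16:50.
Arjun ∩ Zane ∩ Gita ∩ Xiulan ∩ Wiremu: 12:05-14:15, 14:40-15:10, 15:25-15:55, 16:05-16:50.
Arjun ∩ Zane ∩ Gita ∩ Xiulan ∩ Wiremu ∩ Bianca: 12:05-14:15, 14:40-15:10, 15:25-15:55, 16:05-16:50.
Summing the common windows: 130 + 30 + 30 + 45 = 235 minutes.

235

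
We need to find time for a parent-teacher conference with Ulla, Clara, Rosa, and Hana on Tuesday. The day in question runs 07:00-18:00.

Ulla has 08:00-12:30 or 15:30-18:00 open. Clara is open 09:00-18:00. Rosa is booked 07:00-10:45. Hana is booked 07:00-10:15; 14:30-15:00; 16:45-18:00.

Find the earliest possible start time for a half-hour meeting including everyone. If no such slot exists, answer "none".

10:45

Ulla free: 08:00-12:30, 15:30-18:00.
Clara free: 09:00-18:00.
Rosa free: 10:45-18:00 (invert busy blocks within the working day).
Hana free: 10:15-14:30, 15:00-16:45 (invert busy blocks within the working day).
Ulla ∩ Clara: 09:00-12:30, 15:30-18:00.
Ulla ∩ Clara ∩ Rosa: 10:45-12:30, 15:30-18:00.
Ulla ∩ Clara ∩ Rosa ∩ Hana: 10:45-12:30, 15:30-16:45.
The first common window of at least 30 minutes is 10:45-12:30, so the earliest start is 10:45.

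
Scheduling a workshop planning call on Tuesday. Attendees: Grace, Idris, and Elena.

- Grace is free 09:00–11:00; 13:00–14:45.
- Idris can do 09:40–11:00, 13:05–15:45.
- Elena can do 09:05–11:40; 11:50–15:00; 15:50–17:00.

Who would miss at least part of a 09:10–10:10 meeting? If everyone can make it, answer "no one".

Grace: free for 09:10-10:10. Idris: not fully free for 09:10-10:10. Elena: free for 09:10-10:10.

Idris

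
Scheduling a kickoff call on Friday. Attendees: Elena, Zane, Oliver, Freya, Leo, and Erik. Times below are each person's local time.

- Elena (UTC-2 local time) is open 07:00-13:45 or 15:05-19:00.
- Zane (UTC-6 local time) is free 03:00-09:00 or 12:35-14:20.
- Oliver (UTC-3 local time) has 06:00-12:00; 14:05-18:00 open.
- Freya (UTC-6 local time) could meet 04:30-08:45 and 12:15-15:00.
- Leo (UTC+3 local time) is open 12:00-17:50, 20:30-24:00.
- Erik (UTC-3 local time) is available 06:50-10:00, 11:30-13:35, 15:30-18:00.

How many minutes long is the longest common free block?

150

Elena in UTC: 09:00-15:45, 17:05-21:00 (add 2h to convert from UTC-2).
Zane in UTC: 09:00-15:00, 18:35-20:20 (add 6h to convert from UTC-6).
Oliver in UTC: 09:00-15:00, 17:05-21:00 (add 3h to convert from UTC-3).
Freya in UTC: 10:30-14:45, 18:15-21:00 (add 6h to convert from UTC-6).
Leo in UTC: 09:00-14:50, 17:30-21:00 (subtract 3h to convert from UTC+3).
Erik in UTC: 09:50-13:00, 14:30-16:35, 18:30-21:00 (add 3h to convert from UTC-3).
Elena ∩ Zane: 09:00-15:00, 18:35-20:20.
Elena ∩ Zane ∩ Oliver: 09:00-15:00, 18:35-20:20.
Elena ∩ Zane ∩ Oliver ∩ Freya: 10:30-14:45, 18:35-20:20.
Elena ∩ Zane ∩ Oliver ∩ Freya ∩ Leo: 10:30-14:45, 18:35-20:20.
Elena ∩ Zane ∩ Oliver ∩ Freya ∩ Leo ∩ Erik: 10:30-13:00, 14:30-14:45, 18:35-20:20.
The longest is 10:30-13:00 at 150 minutes.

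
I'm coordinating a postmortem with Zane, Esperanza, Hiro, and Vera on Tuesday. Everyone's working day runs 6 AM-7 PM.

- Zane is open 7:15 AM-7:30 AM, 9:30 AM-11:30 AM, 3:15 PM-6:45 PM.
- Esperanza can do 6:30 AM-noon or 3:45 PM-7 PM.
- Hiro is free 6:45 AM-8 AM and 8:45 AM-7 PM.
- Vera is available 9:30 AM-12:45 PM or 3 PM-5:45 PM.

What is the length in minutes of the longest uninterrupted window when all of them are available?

120

Zane ∩ Esperanza: 07:15-07:30, 09:30-11:30, 15:45-18:45.
Zane ∩ Esperanza ∩ Hiro: 07:15-07:30, 09:30-11:30, 15:45-18:45.
Zane ∩ Esperanza ∩ Hiro ∩ Vera: 09:30-11:30, 15:45-17:45.
The longest is 09:30-11:30 at 120 minutes.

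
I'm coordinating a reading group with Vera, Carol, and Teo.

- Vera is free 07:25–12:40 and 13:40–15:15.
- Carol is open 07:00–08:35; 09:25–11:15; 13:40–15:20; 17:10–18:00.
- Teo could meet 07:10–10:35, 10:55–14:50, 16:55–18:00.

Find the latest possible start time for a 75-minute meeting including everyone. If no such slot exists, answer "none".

none

Vera ∩ Carol: 07:25-08:35, 09:25-11:15, 13:40-15:15.
Vera ∩ Carol ∩ Teo: 07:25-08:35, 09:25-10:35, 10:55-11:15, 13:40-14:50.
So the common availability across everyone is 07:25-08:35, 09:25-10:35, 10:55-11:15, 13:40-14:50.
No common window is at least 75 minutes long.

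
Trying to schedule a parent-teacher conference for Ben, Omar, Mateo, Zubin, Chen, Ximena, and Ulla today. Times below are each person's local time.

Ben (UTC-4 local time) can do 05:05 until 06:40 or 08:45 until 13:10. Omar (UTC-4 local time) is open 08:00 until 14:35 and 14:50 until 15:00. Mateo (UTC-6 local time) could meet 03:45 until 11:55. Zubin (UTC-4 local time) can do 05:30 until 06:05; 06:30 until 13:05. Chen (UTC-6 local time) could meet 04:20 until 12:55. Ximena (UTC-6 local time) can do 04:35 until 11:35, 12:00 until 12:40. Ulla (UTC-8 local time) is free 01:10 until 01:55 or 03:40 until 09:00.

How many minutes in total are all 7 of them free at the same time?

Ben in UTC: 09:05-10:40, 12:45-17:10 (add 4h to convert from UTC-4).
Omar in UTC: 12:00-18:35, 18:50-19:00 (add 4h to convert from UTC-4).
Mateo in UTC: 09:45-17:55 (add 6h to convert from UTC-6).
Zubin in UTC: 09:30-10:05, 10:30-17:05 (add 4h to convert from UTC-4).
Chen in UTC: 10:20-18:55 (add 6h to convert from UTC-6).
Ximena in UTC: 10:35-17:35, 18:00-18:40 (add 6h to convert from UTC-6).
Ulla in UTC: 09:10-09:55, 11:40-17:00 (add 8h to convert from UTC-8).
Ben ∩ Omar: 12:45-17:10.
Ben ∩ Omar ∩ Mateo: 12:45-17:10.
Ben ∩ Omar ∩ Mateo ∩ Zubin: 12:45-17:05.
Ben ∩ Omar ∩ Mateo ∩ Zubin ∩ Chen: 12:45-17:05.
Ben ∩ Omar ∩ Mateo ∩ Zubin ∩ Chen ∩ Ximena: 12:45-17:05.
Ben ∩ Omar ∩ Mateo ∩ Zubin ∩ Chen ∩ Ximena ∩ Ulla: 12:45-17:00.
That's a single block of 255 minutes.

255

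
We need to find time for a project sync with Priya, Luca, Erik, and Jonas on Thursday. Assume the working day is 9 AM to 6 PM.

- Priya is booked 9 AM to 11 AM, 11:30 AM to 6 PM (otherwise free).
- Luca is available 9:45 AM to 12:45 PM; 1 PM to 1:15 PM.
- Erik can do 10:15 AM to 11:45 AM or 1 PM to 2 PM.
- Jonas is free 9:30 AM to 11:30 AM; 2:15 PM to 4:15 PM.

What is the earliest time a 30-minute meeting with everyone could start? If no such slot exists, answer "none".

11:00

Priya free: 11:00-11:30 (invert busy blocks within the working day).
Luca free: 09:45-12:45, 13:00-13:15.
Erik free: 10:15-11:45, 13:00-14:00.
Jonas free: 09:30-11:30, 14:15-16:15.
Priya ∩ Luca: 11:00-11:30.
Priya ∩ Luca ∩ Erik: 11:00-11:30.
Priya ∩ Luca ∩ Erik ∩ Jonas: 11:00-11:30.
The first common window of at least 30 minutes is 11:00-11:30, so the earliest start is 11:00.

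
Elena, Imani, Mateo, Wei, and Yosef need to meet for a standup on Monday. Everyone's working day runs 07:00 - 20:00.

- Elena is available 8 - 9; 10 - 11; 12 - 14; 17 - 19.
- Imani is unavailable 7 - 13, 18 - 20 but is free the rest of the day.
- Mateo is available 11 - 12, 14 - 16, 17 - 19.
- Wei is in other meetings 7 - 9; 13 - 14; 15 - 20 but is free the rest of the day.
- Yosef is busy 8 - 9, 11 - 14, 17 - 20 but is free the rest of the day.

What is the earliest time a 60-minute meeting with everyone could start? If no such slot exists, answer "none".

Elena free: 08:00-09:00, 10:00-11:00, 12:00-14:00, 17:00-19:00.
Imani free: 13:00-18:00 (invert busy blocks within the working day).
Mateo free: 11:00-12:00, 14:00-16:00, 17:00-19:00.
Wei free: 09:00-13:00, 14:00-15:00 (invert busy blocks within the working day).
Yosef free: 07:00-08:00, 09:00-11:00, 14:00-17:00 (invert busy blocks within the working day).
Elena ∩ Imani: 13:00-14:00, 17:00-18:00.
Elena ∩ Imani ∩ Mateo: 17:00-18:00.
Elena ∩ Imani ∩ Mateo ∩ Wei: ∅.
Elena ∩ Imani ∩ Mateo ∩ Wei ∩ Yosef: ∅.
There is no time when everyone is free.
No common window is at least 60 minutes long.

none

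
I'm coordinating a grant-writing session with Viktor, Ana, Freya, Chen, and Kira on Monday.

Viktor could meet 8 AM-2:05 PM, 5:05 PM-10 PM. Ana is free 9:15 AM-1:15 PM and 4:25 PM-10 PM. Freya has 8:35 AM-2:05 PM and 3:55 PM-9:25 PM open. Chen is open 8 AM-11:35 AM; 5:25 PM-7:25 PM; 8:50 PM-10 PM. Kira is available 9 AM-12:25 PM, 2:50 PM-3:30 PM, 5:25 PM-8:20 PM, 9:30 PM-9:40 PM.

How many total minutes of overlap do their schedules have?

Viktor ∩ Ana: 09:15-13:15, 17:05-22:00.
Viktor ∩ Ana ∩ Freya: 09:15-13:15, 17:05-21:25.
Viktor ∩ Ana ∩ Freya ∩ Chen: 09:15-11:35, 17:25-19:25, 20:50-21:25.
Viktor ∩ Ana ∩ Freya ∩ Chen ∩ Kira: 09:15-11:35, 17:25-19:25.
Summing the common windows: 140 + 120 = 260 minutes.

260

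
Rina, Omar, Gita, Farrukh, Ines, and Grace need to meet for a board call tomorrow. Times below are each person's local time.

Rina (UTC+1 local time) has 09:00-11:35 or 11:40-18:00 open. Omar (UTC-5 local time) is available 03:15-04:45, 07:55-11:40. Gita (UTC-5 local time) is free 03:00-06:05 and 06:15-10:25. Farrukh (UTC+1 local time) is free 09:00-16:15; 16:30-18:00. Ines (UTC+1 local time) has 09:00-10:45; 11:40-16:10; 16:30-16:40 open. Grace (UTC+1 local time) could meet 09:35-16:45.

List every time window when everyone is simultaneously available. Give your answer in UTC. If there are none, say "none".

08:35-09:45, 12:55-15:10

Rina in UTC: 08:00-10:35, 10:40-17:00 (subtract 1h to convert from UTC+1).
Omar in UTC: 08:15-09:45, 12:55-16:40 (add 5h to convert from UTC-5).
Gita in UTC: 08:00-11:05, 11:15-15:25 (add 5h to convert from UTC-5).
Farrukh in UTC: 08:00-15:15, 15:30-17:00 (subtract 1h to convert from UTC+1).
Ines in UTC: 08:00-09:45, 10:40-15:10, 15:30-15:40 (subtract 1h to convert from UTC+1).
Grace in UTC: 08:35-15:45 (subtract 1h to convert from UTC+1).
Rina ∩ Omar: 08:15-09:45, 12:55-16:40.
Rina ∩ Omar ∩ Gita: 08:15-09:45, 12:55-15:25.
Rina ∩ Omar ∩ Gita ∩ Farrukh: 08:15-09:45, 12:55-15:15.
Rina ∩ Omar ∩ Gita ∩ Farrukh ∩ Ines: 08:15-09:45, 12:55-15:10.
Rina ∩ Omar ∩ Gita ∩ Farrukh ∩ Ines ∩ Grace: 08:35-09:45, 12:55-15:10.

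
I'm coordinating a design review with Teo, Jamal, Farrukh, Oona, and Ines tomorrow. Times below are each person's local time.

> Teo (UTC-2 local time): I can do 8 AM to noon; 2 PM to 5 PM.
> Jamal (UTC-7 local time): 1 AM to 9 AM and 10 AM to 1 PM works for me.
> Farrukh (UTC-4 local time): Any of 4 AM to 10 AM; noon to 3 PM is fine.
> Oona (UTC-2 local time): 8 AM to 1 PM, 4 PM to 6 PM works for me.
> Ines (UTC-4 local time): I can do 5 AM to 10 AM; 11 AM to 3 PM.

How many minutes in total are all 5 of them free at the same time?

300

Teo in UTC: 10:00-14:00, 16:00-19:00 (add 2h to convert from UTC-2).
Jamal in UTC: 08:00-16:00, 17:00-20:00 (add 7h to convert from UTC-7).
Farrukh in UTC: 08:00-14:00, 16:00-19:00 (add 4h to convert from UTC-4).
Oona in UTC: 10:00-15:00, 18:00-20:00 (add 2h to convert from UTC-2).
Ines in UTC: 09:00-14:00, 15:00-19:00 (add 4h to convert from UTC-4).
Teo ∩ Jamal: 10:00-14:00, 17:00-19:00.
Teo ∩ Jamal ∩ Farrukh: 10:00-14:00, 17:00-19:00.
Teo ∩ Jamal ∩ Farrukh ∩ Oona: 10:00-14:00, 18:00-19:00.
Teo ∩ Jamal ∩ Farrukh ∩ Oona ∩ Ines: 10:00-14:00, 18:00-19:00.
Summing the common windows: 240 + 60 = 300 minutes.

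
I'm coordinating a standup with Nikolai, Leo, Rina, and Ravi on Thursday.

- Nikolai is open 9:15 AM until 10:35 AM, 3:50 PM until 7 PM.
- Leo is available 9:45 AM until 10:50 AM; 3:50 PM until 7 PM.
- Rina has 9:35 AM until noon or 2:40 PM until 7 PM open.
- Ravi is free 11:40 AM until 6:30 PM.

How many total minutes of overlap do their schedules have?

160

Nikolai ∩ Leo: 09:45-10:35, 15:50-19:00.
Nikolai ∩ Leo ∩ Rina: 09:45-10:35, 15:50-19:00.
Nikolai ∩ Leo ∩ Rina ∩ Ravi: 15:50-18:30.
That's a single block of 160 minutes.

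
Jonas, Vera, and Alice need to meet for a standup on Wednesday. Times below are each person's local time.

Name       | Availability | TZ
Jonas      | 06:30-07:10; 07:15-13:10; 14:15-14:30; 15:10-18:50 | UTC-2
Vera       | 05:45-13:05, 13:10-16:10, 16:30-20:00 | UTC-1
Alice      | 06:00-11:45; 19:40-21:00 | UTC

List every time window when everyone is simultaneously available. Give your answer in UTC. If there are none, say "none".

08:30-09:10, 09:15-11:45, 19:40-20:50

Jonas in UTC: 08:30-09:10, 09:15-15:10, 16:15-16:30, 17:10-20:50 (add 2h to convert from UTC-2).
Vera in UTC: 06:45-14:05, 14:10-17:10, 17:30-21:00 (add 1h to convert from UTC-1).
Alice in UTC: 06:00-11:45, 19:40-21:00.
Jonas ∩ Vera: 08:30-09:10, 09:15-14:05, 14:10-15:10, 16:15-16:30, 17:30-20:50.
Jonas ∩ Vera ∩ Alice: 08:30-09:10, 09:15-11:45, 19:40-20:50.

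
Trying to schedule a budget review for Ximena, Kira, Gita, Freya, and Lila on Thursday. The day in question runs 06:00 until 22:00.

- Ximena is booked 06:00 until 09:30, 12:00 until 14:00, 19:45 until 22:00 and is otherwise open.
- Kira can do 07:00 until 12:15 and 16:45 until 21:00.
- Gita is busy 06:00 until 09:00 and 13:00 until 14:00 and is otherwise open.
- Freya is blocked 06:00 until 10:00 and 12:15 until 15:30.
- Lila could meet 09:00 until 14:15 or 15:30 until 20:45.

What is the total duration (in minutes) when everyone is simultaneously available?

300

Ximena free: 09:30-12:00, 14:00-19:45 (invert busy blocks within the working day).
Kira free: 07:00-12:15, 16:45-21:00.
Gita free: 09:00-13:00, 14:00-22:00 (invert busy blocks within the working day).
Freya free: 10:00-12:15, 15:30-22:00 (invert busy blocks within the working day).
Lila free: 09:00-14:15, 15:30-20:45.
Ximena ∩ Kira: 09:30-12:00, 16:45-19:45.
Ximena ∩ Kira ∩ Gita: 09:30-12:00, 16:45-19:45.
Ximena ∩ Kira ∩ Gita ∩ Freya: 10:00-12:00, 16:45-19:45.
Ximena ∩ Kira ∩ Gita ∩ Freya ∩ Lila: 10:00-12:00, 16:45-19:45.
Summing the common windows: 120 + 180 = 300 minutes.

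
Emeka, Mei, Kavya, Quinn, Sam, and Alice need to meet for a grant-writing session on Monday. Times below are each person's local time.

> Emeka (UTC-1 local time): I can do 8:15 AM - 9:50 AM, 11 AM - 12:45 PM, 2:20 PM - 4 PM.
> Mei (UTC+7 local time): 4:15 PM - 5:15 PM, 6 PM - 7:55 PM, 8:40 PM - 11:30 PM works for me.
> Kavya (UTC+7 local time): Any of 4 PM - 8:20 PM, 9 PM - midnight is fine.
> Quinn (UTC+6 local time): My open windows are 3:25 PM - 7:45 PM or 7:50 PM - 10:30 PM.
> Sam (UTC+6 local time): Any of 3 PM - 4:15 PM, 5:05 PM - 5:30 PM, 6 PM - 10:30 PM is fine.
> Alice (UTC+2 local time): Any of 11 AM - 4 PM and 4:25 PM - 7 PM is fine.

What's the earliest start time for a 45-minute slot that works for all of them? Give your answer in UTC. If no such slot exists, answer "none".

09:25

Emeka in UTC: 09:15-10:50, 12:00-13:45, 15:20-17:00 (add 1h to convert from UTC-1).
Mei in UTC: 09:15-10:15, 11:00-12:55, 13:40-16:30 (subtract 7h to convert from UTC+7).
Kavya in UTC: 09:00-13:20, 14:00-17:00 (subtract 7h to convert from UTC+7).
Quinn in UTC: 09:25-13:45, 13:50-16:30 (subtract 6h to convert from UTC+6).
Sam in UTC: 09:00-10:15, 11:05-11:30, 12:00-16:30 (subtract 6h to convert from UTC+6).
Alice in UTC: 09:00-14:00, 14:25-17:00 (subtract 2h to convert from UTC+2).
Emeka ∩ Mei: 09:15-10:15, 12:00-12:55, 13:40-13:45, 15:20-16:30.
Emeka ∩ Mei ∩ Kavya: 09:15-10:15, 12:00-12:55, 15:20-16:30.
Emeka ∩ Mei ∩ Kavya ∩ Quinn: 09:25-10:15, 12:00-12:55, 15:20-16:30.
Emeka ∩ Mei ∩ Kavya ∩ Quinn ∩ Sam: 09:25-10:15, 12:00-12:55, 15:20-16:30.
Emeka ∩ Mei ∩ Kavya ∩ Quinn ∩ Sam ∩ Alice: 09:25-10:15, 12:00-12:55, 15:20-16:30.
The first common window of at least 45 minutes is 09:25-10:15, so the earliest start is 09:25.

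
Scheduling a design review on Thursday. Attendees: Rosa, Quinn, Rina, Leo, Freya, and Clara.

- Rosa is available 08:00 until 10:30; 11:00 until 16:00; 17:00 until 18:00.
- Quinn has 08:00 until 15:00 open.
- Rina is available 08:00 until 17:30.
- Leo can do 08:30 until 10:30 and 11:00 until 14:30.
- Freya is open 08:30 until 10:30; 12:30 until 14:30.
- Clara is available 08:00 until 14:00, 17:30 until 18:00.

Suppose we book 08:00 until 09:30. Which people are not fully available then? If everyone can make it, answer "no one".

Freya, Leo

Rosa: free for 08:00-09:30. Quinn: free for 08:00-09:30. Rina: free for 08:00-09:30. Leo: not fully free for 08:00-09:30. Freya: not fully free for 08:00-09:30. Clara: free for 08:00-09:30.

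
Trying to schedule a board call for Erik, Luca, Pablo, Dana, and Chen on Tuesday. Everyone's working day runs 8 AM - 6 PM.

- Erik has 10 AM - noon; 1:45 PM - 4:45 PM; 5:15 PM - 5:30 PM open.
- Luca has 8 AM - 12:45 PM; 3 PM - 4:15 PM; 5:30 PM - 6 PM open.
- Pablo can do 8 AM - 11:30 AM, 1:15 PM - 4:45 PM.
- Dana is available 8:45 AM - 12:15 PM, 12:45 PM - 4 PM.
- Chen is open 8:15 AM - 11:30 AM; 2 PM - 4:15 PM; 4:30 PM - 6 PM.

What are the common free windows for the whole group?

Erik ∩ Luca: 10:00-12:00, 15:00-16:15.
Erik ∩ Luca ∩ Pablo: 10:00-11:30, 15:00-16:15.
Erik ∩ Luca ∩ Pablo ∩ Dana: 10:00-11:30, 15:00-16:00.
Erik ∩ Luca ∩ Pablo ∩ Dana ∩ Chen: 10:00-11:30, 15:00-16:00.
Those are the intersection windows.

10:00-11:30, 15:00-16:00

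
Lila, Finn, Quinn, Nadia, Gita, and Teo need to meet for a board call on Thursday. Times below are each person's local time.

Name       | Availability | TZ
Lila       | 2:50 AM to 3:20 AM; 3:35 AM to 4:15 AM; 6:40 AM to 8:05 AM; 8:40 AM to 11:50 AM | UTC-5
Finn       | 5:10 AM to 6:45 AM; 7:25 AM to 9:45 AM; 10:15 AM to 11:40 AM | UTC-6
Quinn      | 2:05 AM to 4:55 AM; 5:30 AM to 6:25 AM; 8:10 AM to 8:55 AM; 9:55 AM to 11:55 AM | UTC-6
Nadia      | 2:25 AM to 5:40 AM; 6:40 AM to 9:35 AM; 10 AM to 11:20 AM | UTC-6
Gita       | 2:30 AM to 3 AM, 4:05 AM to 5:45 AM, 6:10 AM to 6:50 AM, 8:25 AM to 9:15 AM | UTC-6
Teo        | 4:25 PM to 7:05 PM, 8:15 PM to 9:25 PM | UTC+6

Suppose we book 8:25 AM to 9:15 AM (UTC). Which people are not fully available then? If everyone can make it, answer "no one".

Finn, Gita, Lila, Teo

Lila in UTC: 07:50-08:20, 08:35-09:15, 11:40-13:05, 13:40-16:50 (add 5h to convert from UTC-5).
Finn in UTC: 11:10-12:45, 13:25-15:45, 16:15-17:40 (add 6h to convert from UTC-6).
Quinn in UTC: 08:05-10:55, 11:30-12:25, 14:10-14:55, 15:55-17:55 (add 6h to convert from UTC-6).
Nadia in UTC: 08:25-11:40, 12:40-15:35, 16:00-17:20 (add 6h to convert from UTC-6).
Gita in UTC: 08:30-09:00, 10:05-11:45, 12:10-12:50, 14:25-15:15 (add 6h to convert from UTC-6).
Teo in UTC: 10:25-13:05, 14:15-15:25 (subtract 6h to convert from UTC+6).
Lila: not fully free for 08:25-09:15. Finn: not fully free for 08:25-09:15. Quinn: free for 08:25-09:15. Nadia: free for 08:25-09:15. Gita: not fully free for 08:25-09:15. Teo: not fully free for 08:25-09:15.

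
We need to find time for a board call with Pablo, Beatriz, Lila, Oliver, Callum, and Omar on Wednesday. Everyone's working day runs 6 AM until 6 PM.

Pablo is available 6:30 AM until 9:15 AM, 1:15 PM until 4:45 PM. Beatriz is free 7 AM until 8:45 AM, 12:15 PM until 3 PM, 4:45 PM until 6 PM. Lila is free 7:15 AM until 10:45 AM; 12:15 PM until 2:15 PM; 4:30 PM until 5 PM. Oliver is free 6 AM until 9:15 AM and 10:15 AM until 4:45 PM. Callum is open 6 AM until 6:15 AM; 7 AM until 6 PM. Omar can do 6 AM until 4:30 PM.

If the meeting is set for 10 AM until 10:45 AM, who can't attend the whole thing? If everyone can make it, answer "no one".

Pablo: not fully free for 10:00-10:45. Beatriz: not fully free for 10:00-10:45. Lila: free for 10:00-10:45. Oliver: not fully free for 10:00-10:45. Callum: free for 10:00-10:45. Omar: free for 10:00-10:45.

Beatriz, Oliver, Pablo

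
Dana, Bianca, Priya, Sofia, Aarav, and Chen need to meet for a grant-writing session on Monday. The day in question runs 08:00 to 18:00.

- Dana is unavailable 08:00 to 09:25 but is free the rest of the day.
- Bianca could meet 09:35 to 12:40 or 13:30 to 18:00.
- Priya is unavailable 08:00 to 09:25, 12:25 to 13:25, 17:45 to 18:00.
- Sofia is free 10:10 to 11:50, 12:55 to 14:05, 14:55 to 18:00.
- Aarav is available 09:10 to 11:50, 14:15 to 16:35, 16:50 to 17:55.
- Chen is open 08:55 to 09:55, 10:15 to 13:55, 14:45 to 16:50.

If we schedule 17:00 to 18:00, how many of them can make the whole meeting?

Dana free: 09:25-18:00 (invert busy blocks within the working day).
Bianca free: 09:35-12:40, 13:30-18:00.
Priya free: 09:25-12:25, 13:25-17:45 (invert busy blocks within the working day).
Sofia free: 10:10-11:50, 12:55-14:05, 14:55-18:00.
Aarav free: 09:10-11:50, 14:15-16:35, 16:50-17:55.
Chen free: 08:55-09:55, 10:15-13:55, 14:45-16:50.
Dana, Bianca, and Sofia can make the full 17:00-18:00 slot — that's 3.

3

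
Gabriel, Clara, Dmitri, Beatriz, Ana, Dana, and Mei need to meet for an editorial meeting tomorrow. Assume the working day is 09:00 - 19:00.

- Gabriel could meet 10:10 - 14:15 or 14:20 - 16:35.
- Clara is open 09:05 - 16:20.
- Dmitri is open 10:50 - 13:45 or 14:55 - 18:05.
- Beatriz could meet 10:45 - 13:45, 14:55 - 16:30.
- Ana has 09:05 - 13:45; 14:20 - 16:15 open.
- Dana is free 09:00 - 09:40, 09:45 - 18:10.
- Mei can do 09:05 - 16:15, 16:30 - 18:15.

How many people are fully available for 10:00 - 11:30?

4

Clara, Ana, Dana, and Mei can make the full 10:00-11:30 slot — that's 4.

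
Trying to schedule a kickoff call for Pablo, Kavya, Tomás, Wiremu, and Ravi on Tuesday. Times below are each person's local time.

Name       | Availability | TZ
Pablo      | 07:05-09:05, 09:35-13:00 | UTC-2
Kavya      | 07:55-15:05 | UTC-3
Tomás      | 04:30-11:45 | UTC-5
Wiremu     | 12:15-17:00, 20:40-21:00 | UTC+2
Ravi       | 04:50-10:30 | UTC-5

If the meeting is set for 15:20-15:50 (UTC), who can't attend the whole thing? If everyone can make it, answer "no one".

Pablo, Ravi, Wiremu

Pablo in UTC: 09:05-11:05, 11:35-15:00 (add 2h to convert from UTC-2).
Kavya in UTC: 10:55-18:05 (add 3h to convert from UTC-3).
Tomás in UTC: 09:30-16:45 (add 5h to convert from UTC-5).
Wiremu in UTC: 10:15-15:00, 18:40-19:00 (subtract 2h to convert from UTC+2).
Ravi in UTC: 09:50-15:30 (add 5h to convert from UTC-5).
Pablo: not fully free for 15:20-15:50. Kavya: free for 15:20-15:50. Tomás: free for 15:20-15:50. Wiremu: not fully free for 15:20-15:50. Ravi: not fully free for 15:20-15:50.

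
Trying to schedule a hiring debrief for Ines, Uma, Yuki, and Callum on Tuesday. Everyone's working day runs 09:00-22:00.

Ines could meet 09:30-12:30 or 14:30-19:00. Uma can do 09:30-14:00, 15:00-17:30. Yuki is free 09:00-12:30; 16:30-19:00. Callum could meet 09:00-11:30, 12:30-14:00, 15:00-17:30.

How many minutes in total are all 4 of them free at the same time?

180

Ines ∩ Uma: 09:30-12:30, 15:00-17:30.
Ines ∩ Uma ∩ Yuki: 09:30-12:30, 16:30-17:30.
Ines ∩ Uma ∩ Yuki ∩ Callum: 09:30-11:30, 16:30-17:30.
Those are the intersection windows.
Summing the common windows: 120 + 60 = 180 minutes.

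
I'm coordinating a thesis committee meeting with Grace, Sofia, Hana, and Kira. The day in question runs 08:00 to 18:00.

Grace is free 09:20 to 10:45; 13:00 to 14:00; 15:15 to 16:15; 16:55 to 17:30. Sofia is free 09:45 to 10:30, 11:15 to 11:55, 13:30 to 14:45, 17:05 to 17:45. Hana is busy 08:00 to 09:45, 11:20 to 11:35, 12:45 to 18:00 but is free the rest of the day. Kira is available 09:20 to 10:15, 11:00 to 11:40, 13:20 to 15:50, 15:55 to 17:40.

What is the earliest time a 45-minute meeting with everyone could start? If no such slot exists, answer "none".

none

Grace free: 09:20-10:45, 13:00-14:00, 15:15-16:15, 16:55-17:30.
Sofia free: 09:45-10:30, 11:15-11:55, 13:30-14:45, 17:05-17:45.
Hana free: 09:45-11:20, 11:35-12:45 (invert busy blocks within the working day).
Kira free: 09:20-10:15, 11:00-11:40, 13:20-15:50, 15:55-17:40.
Grace ∩ Sofia: 09:45-10:30, 13:30-14:00, 17:05-17:30.
Grace ∩ Sofia ∩ Hana: 09:45-10:30.
Grace ∩ Sofia ∩ Hana ∩ Kira: 09:45-10:15.
Those are the intersection windows.
No common window is at least 45 minutes long.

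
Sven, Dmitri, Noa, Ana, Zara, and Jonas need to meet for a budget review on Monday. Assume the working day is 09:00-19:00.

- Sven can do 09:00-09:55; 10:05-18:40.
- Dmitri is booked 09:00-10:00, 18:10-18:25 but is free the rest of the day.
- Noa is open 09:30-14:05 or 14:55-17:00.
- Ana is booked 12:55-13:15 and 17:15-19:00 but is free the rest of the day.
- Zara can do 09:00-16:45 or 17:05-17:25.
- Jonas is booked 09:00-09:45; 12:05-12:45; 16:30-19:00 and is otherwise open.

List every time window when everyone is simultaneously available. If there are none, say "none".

Sven free: 09:00-09:55, 10:05-18:40.
Dmitri free: 10:00-18:10, 18:25-19:00 (invert busy blocks within the working day).
Noa free: 09:30-14:05, 14:55-17:00.
Ana free: 09:00-12:55, 13:15-17:15 (invert busy blocks within the working day).
Zara free: 09:00-16:45, 17:05-17:25.
Jonas free: 09:45-12:05, 12:45-16:30 (invert busy blocks within the working day).
Sven ∩ Dmitri: 10:05-18:10, 18:25-18:40.
Sven ∩ Dmitri ∩ Noa: 10:05-14:05, 14:55-17:00.
Sven ∩ Dmitri ∩ Noa ∩ Ana: 10:05-12:55, 13:15-14:05, 14:55-17:00.
Sven ∩ Dmitri ∩ Noa ∩ Ana ∩ Zara: 10:05-12:55, 13:15-14:05, 14:55-16:45.
Sven ∩ Dmitri ∩ Noa ∩ Ana ∩ Zara ∩ Jonas: 10:05-12:05, 12:45-12:55, 13:15-14:05, 14:55-16:30.

10:05-12:05, 12:45-12:55, 13:15-14:05, 14:55-16:30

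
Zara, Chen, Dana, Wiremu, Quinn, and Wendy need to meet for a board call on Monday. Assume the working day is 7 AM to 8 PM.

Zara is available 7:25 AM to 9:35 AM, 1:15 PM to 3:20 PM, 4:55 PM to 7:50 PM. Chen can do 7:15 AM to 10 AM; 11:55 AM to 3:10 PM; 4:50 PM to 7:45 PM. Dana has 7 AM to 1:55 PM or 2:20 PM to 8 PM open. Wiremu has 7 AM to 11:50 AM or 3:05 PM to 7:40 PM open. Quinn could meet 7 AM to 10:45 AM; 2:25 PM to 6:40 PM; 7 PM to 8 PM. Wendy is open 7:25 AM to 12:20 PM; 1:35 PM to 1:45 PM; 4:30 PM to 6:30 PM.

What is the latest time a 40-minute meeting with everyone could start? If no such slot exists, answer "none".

Zara ∩ Chen: 07:25-09:35, 13:15-15:10, 16:55-19:45.
Zara ∩ Chen ∩ Dana: 07:25-09:35, 13:15-13:55, 14:20-15:10, 16:55-19:45.
Zara ∩ Chen ∩ Dana ∩ Wiremu: 07:25-09:35, 15:05-15:10, 16:55-19:40.
Zara ∩ Chen ∩ Dana ∩ Wiremu ∩ Quinn: 07:25-09:35, 15:05-15:10, 16:55-18:40, 19:00-19:40.
Zara ∩ Chen ∩ Dana ∩ Wiremu ∩ Quinn ∩ Wendy: 07:25-09:35, 16:55-18:30.
The last common window of at least 40 minutes is 16:55-18:30; a 40-minute meeting can start as late as 17:50 and still end by 18:30.

17:50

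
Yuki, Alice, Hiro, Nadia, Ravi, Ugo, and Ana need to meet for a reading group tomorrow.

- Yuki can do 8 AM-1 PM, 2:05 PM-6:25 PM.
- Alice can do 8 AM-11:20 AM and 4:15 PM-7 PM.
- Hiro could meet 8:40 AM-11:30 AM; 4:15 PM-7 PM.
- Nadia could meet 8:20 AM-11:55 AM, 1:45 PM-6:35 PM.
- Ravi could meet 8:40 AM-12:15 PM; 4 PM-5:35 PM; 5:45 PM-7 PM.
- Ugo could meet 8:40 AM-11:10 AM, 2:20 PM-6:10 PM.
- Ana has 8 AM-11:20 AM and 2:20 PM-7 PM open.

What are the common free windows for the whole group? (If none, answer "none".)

Yuki ∩ Alice: 08:00-11:20, 16:15-18:25.
Yuki ∩ Alice ∩ Hiro: 08:40-11:20, 16:15-18:25.
Yuki ∩ Alice ∩ Hiro ∩ Nadia: 08:40-11:20, 16:15-18:25.
Yuki ∩ Alice ∩ Hiro ∩ Nadia ∩ Ravi: 08:40-11:20, 16:15-17:35, 17:45-18:25.
Yuki ∩ Alice ∩ Hiro ∩ Nadia ∩ Ravi ∩ Ugo: 08:40-11:10, 16:15-17:35, 17:45-18:10.
Yuki ∩ Alice ∩ Hiro ∩ Nadia ∩ Ravi ∩ Ugo ∩ Ana: 08:40-11:10, 16:15-17:35, 17:45-18:10.

08:40-11:10, 16:15-17:35, 17:45-18:10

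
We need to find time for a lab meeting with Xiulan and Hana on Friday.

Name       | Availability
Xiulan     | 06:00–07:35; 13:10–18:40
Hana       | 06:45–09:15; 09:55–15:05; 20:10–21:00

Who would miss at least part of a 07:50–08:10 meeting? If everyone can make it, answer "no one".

Xiulan: not fully free for 07:50-08:10. Hana: free for 07:50-08:10.

Xiulan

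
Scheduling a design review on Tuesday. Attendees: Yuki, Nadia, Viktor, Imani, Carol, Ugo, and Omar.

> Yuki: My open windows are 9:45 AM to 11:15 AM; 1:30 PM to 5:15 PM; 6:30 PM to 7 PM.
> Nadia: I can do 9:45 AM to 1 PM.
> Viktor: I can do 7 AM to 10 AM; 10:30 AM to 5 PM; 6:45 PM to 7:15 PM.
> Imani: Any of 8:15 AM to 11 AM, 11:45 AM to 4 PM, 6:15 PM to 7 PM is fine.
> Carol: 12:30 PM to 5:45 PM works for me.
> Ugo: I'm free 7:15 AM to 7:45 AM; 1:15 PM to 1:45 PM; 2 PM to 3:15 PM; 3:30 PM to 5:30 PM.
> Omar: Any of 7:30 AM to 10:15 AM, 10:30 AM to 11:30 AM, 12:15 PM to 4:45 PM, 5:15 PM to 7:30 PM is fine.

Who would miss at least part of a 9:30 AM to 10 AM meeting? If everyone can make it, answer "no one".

Yuki: not fully free for 09:30-10:00. Nadia: not fully free for 09:30-10:00. Viktor: free for 09:30-10:00. Imani: free for 09:30-10:00. Carol: not fully free for 09:30-10:00. Ugo: not fully free for 09:30-10:00. Omar: free for 09:30-10:00.

Carol, Nadia, Ugo, Yuki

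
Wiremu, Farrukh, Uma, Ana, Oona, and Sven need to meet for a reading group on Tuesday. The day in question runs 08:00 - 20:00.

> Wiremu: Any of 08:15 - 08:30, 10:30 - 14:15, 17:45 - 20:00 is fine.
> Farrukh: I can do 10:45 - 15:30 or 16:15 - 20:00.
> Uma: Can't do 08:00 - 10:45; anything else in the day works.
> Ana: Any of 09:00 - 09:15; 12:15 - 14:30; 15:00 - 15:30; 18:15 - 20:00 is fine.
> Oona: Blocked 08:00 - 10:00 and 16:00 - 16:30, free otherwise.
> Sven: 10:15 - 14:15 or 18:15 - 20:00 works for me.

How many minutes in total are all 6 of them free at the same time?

Wiremu free: 08:15-08:30, 10:30-14:15, 17:45-20:00.
Farrukh free: 10:45-15:30, 16:15-20:00.
Uma free: 10:45-20:00 (invert busy blocks within the working day).
Ana free: 09:00-09:15, 12:15-14:30, 15:00-15:30, 18:15-20:00.
Oona free: 10:00-16:00, 16:30-20:00 (invert busy blocks within the working day).
Sven free: 10:15-14:15, 18:15-20:00.
Wiremu ∩ Farrukh: 10:45-14:15, 17:45-20:00.
Wiremu ∩ Farrukh ∩ Uma: 10:45-14:15, 17:45-20:00.
Wiremu ∩ Farrukh ∩ Uma ∩ Ana: 12:15-14:15, 18:15-20:00.
Wiremu ∩ Farrukh ∩ Uma ∩ Ana ∩ Oona: 12:15-14:15, 18:15-20:00.
Wiremu ∩ Farrukh ∩ Uma ∩ Ana ∩ Oona ∩ Sven: 12:15-14:15, 18:15-20:00.
Those are the intersection windows.
Summing the common windows: 120 + 105 = 225 minutes.

225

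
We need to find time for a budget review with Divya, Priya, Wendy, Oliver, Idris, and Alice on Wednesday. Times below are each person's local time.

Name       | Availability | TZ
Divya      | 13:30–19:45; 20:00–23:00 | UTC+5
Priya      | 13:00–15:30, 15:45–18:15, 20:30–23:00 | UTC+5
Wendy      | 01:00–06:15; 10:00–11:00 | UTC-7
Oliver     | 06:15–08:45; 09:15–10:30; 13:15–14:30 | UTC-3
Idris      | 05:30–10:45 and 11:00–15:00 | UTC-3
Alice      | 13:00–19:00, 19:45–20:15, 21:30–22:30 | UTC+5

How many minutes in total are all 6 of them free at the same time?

Divya in UTC: 08:30-14:45, 15:00-18:00 (subtract 5h to convert from UTC+5).
Priya in UTC: 08:00-10:30, 10:45-13:15, 15:30-18:00 (subtract 5h to convert from UTC+5).
Wendy in UTC: 08:00-13:15, 17:00-18:00 (add 7h to convert from UTC-7).
Oliver in UTC: 09:15-11:45, 12:15-13:30, 16:15-17:30 (add 3h to convert from UTC-3).
Idris in UTC: 08:30-13:45, 14:00-18:00 (add 3h to convert from UTC-3).
Alice in UTC: 08:00-14:00, 14:45-15:15, 16:30-17:30 (subtract 5h to convert from UTC+5).
Divya ∩ Priya: 08:30-10:30, 10:45-13:15, 15:30-18:00.
Divya ∩ Priya ∩ Wendy: 08:30-10:30, 10:45-13:15, 17:00-18:00.
Divya ∩ Priya ∩ Wendy ∩ Oliver: 09:15-10:30, 10:45-11:45, 12:15-13:15, 17:00-17:30.
Divya ∩ Priya ∩ Wendy ∩ Oliver ∩ Idris: 09:15-10:30, 10:45-11:45, 12:15-13:15, 17:00-17:30.
Divya ∩ Priya ∩ Wendy ∩ Oliver ∩ Idris ∩ Alice: 09:15-10:30, 10:45-11:45, 12:15-13:15, 17:00-17:30.
So the common availability across everyone is 09:15-10:30, 10:45-11:45, 12:15-13:15, 17:00-17:30.
Summing the common windows: 75 + 60 + 60 + 30 = 225 minutes.

225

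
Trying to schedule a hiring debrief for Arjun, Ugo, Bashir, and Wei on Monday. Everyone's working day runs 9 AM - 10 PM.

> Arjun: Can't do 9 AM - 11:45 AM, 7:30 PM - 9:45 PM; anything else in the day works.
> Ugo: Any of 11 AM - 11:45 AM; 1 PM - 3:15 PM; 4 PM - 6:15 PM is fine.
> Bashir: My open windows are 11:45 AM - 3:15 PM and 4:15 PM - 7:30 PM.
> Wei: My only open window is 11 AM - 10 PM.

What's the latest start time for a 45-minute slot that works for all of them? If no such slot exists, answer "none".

17:30

Arjun free: 11:45-19:30, 21:45-22:00 (invert busy blocks within the working day).
Ugo free: 11:00-11:45, 13:00-15:15, 16:00-18:15.
Bashir free: 11:45-15:15, 16:15-19:30.
Wei free: 11:00-22:00.
Arjun ∩ Ugo: 13:00-15:15, 16:00-18:15.
Arjun ∩ Ugo ∩ Bashir: 13:00-15:15, 16:15-18:15.
Arjun ∩ Ugo ∩ Bashir ∩ Wei: 13:00-15:15, 16:15-18:15.
The last common window of at least 45 minutes is 16:15-18:15; a 45-minute meeting can start as late as 17:30 and still end by 18:15.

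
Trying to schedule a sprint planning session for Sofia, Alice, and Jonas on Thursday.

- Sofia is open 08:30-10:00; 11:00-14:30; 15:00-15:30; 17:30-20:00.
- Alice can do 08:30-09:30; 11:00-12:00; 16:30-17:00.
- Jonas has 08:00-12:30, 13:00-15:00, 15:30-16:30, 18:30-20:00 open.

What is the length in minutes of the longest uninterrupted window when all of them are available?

60

Sofia ∩ Alice: 08:30-09:30, 11:00-12:00.
Sofia ∩ Alice ∩ Jonas: 08:30-09:30, 11:00-12:00.
The longest is 08:30-09:30 at 60 minutes.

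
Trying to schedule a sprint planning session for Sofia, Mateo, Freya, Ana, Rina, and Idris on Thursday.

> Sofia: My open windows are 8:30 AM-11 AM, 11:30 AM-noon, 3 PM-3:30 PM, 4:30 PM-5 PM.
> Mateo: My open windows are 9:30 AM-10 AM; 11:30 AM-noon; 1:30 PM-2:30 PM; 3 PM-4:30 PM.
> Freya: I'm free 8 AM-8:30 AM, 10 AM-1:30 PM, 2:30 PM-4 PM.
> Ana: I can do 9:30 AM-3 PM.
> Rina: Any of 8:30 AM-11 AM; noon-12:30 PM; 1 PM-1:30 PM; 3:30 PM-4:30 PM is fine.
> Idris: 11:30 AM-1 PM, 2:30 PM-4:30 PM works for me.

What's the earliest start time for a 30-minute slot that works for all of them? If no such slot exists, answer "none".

none

Sofia ∩ Mateo: 09:30-10:00, 11:30-12:00, 15:00-15:30.
Sofia ∩ Mateo ∩ Freya: 11:30-12:00, 15:00-15:30.
Sofia ∩ Mateo ∩ Freya ∩ Ana: 11:30-12:00.
Sofia ∩ Mateo ∩ Freya ∩ Ana ∩ Rina: ∅.
Sofia ∩ Mateo ∩ Freya ∩ Ana ∩ Rina ∩ Idris: ∅.
There is no time when everyone is free.
No common window is at least 30 minutes long.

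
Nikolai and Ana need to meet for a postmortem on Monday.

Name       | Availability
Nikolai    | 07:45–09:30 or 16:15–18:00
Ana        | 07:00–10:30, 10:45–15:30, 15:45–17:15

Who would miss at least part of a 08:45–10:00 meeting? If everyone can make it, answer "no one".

Nikolai: not fully free for 08:45-10:00. Ana: free for 08:45-10:00.

Nikolai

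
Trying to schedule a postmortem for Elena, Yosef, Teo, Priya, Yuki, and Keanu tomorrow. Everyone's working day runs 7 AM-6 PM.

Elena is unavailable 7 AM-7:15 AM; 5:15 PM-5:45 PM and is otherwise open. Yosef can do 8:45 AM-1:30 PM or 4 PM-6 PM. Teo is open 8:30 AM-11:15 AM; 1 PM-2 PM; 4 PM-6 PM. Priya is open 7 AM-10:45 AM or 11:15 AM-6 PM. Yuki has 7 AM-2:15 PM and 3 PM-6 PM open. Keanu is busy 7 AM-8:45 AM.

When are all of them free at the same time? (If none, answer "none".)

08:45-10:45, 13:00-13:30, 16:00-17:15, 17:45-18:00

Elena free: 07:15-17:15, 17:45-18:00 (invert busy blocks within the working day).
Yosef free: 08:45-13:30, 16:00-18:00.
Teo free: 08:30-11:15, 13:00-14:00, 16:00-18:00.
Priya free: 07:00-10:45, 11:15-18:00.
Yuki free: 07:00-14:15, 15:00-18:00.
Keanu free: 08:45-18:00 (invert busy blocks within the working day).
Elena ∩ Yosef: 08:45-13:30, 16:00-17:15, 17:45-18:00.
Elena ∩ Yosef ∩ Teo: 08:45-11:15, 13:00-13:30, 16:00-17:15, 17:45-18:00.
Elena ∩ Yosef ∩ Teo ∩ Priya: 08:45-10:45, 13:00-13:30, 16:00-17:15, 17:45-18:00.
Elena ∩ Yosef ∩ Teo ∩ Priya ∩ Yuki: 08:45-10:45, 13:00-13:30, 16:00-17:15, 17:45-18:00.
Elena ∩ Yosef ∩ Teo ∩ Priya ∩ Yuki ∩ Keanu: 08:45-10:45, 13:00-13:30, 16:00-17:15, 17:45-18:00.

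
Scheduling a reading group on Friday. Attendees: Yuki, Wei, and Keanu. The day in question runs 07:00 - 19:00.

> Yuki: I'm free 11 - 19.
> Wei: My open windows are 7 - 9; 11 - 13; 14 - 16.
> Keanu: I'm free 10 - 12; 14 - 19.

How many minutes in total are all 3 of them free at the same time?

180

Yuki ∩ Wei: 11:00-13:00, 14:00-16:00.
Yuki ∩ Wei ∩ Keanu: 11:00-12:00, 14:00-16:00.
Summing the common windows: 60 + 120 = 180 minutes.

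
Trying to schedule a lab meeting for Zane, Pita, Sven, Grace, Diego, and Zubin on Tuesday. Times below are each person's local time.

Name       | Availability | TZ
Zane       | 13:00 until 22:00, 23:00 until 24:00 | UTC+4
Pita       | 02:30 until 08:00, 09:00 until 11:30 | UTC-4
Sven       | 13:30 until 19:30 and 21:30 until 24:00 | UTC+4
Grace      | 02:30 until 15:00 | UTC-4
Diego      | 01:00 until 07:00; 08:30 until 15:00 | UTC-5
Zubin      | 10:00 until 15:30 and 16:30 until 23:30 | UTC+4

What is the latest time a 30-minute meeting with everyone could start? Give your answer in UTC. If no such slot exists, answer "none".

Zane in UTC: 09:00-18:00, 19:00-20:00 (subtract 4h to convert from UTC+4).
Pita in UTC: 06:30-12:00, 13:00-15:30 (add 4h to convert from UTC-4).
Sven in UTC: 09:30-15:30, 17:30-20:00 (subtract 4h to convert from UTC+4).
Grace in UTC: 06:30-19:00 (add 4h to convert from UTC-4).
Diego in UTC: 06:00-12:00, 13:30-20:00 (add 5h to convert from UTC-5).
Zubin in UTC: 06:00-11:30, 12:30-19:30 (subtract 4h to convert from UTC+4).
Zane ∩ Pita: 09:00-12:00, 13:00-15:30.
Zane ∩ Pita ∩ Sven: 09:30-12:00, 13:00-15:30.
Zane ∩ Pita ∩ Sven ∩ Grace: 09:30-12:00, 13:00-15:30.
Zane ∩ Pita ∩ Sven ∩ Grace ∩ Diego: 09:30-12:00, 13:30-15:30.
Zane ∩ Pita ∩ Sven ∩ Grace ∩ Diego ∩ Zubin: 09:30-11:30, 13:30-15:30.
Those are the intersection windows.
The last common window of at least 30 minutes is 13:30-15:30; a 30-minute meeting can start as late as 15:00 and still end by 15:30.

15:00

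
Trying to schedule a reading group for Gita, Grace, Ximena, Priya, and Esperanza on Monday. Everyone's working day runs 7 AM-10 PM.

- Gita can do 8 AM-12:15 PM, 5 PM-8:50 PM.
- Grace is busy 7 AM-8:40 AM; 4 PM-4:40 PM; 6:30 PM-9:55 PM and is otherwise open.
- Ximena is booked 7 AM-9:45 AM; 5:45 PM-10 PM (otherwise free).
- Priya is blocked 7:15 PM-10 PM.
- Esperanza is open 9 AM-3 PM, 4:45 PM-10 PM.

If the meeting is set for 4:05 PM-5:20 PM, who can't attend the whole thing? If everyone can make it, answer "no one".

Esperanza, Gita, Grace

Gita free: 08:00-12:15, 17:00-20:50.
Grace free: 08:40-16:00, 16:40-18:30, 21:55-22:00 (invert busy blocks within the working day).
Ximena free: 09:45-17:45 (invert busy blocks within the working day).
Priya free: 07:00-19:15 (invert busy blocks within the working day).
Esperanza free: 09:00-15:00, 16:45-22:00.
Gita: not fully free for 16:05-17:20. Grace: not fully free for 16:05-17:20. Ximena: free for 16:05-17:20. Priya: free for 16:05-17:20. Esperanza: not fully free for 16:05-17:20.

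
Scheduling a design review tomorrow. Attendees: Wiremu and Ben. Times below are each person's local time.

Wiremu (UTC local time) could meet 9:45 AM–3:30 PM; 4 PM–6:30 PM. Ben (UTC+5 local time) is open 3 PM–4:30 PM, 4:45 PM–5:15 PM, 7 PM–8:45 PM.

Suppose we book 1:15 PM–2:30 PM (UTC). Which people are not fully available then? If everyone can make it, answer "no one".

Wiremu in UTC: 09:45-15:30, 16:00-18:30.
Ben in UTC: 10:00-11:30, 11:45-12:15, 14:00-15:45 (subtract 5h to convert from UTC+5).
Wiremu: free for 13:15-14:30. Ben: not fully free for 13:15-14:30.

Ben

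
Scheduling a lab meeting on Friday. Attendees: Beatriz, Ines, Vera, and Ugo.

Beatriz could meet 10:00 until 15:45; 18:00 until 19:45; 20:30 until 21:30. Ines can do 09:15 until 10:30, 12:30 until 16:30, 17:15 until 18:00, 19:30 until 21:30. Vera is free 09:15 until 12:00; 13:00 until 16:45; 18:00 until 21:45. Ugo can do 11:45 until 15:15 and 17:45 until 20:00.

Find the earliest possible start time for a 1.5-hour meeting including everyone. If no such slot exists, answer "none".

Beatriz ∩ Ines: 10:00-10:30, 12:30-15:45, 19:30-19:45, 20:30-21:30.
Beatriz ∩ Ines ∩ Vera: 10:00-10:30, 13:00-15:45, 19:30-19:45, 20:30-21:30.
Beatriz ∩ Ines ∩ Vera ∩ Ugo: 13:00-15:15, 19:30-19:45.
Those are the intersection windows.
The first common window of at least 90 minutes is 13:00-15:15, so the earliest start is 13:00.

13:00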